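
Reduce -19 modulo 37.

18

-19 = -1*37 + 18, so -19 ≡ 18 (mod 37).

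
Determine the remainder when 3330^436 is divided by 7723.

Using repeated squaring:
3330^1 ≡ 3330 (mod 7723)
3330^2 ≡ 3330^2 = 11088900 ≡ 6395 (mod 7723)
3330^4 ≡ 6395^2 = 40896025 ≡ 2740 (mod 7723)
3330^8 ≡ 2740^2 = 7507600 ≡ 844 (mod 7723)
3330^16 ≡ 844^2 = 712336 ≡ 1820 (mod 7723)
3330^32 ≡ 1820^2 = 3312400 ≡ 6956 (mod 7723)
3330^64 ≡ 6956^2 = 48385936 ≡ 1341 (mod 7723)
3330^128 ≡ 1341^2 = 1798281 ≡ 6545 (mod 7723)
3330^256 ≡ 6545^2 = 42837025 ≡ 5267 (mod 7723)
3330^436 = 3330^256 * 3330^128 * 3330^32 * 3330^16 * 3330^4 ≡ 5267 * 6545 * 6956 * 1820 * 2740 (mod 7723).
Accumulate the product:
5267 * 6545 = 34472515 ≡ 4766
4766 * 6956 = 33152296 ≡ 5180
5180 * 1820 = 9427600 ≡ 5540
5540 * 2740 = 15179600 ≡ 3905

3905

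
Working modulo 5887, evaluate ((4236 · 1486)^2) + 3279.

4236 · 1486 = 6294696 ≡ 1493 (mod 5887)
(1493)^2 ≡ 3763 (mod 5887)
3763 + 3279 = 7042 ≡ 1155 (mod 5887)

1155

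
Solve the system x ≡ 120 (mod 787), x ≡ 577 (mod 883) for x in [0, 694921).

133910

787⁻¹ mod 883: 787·837 ≡ 1 (mod 883), so 787⁻¹ ≡ 837.
x = 120 + 787·((577 − 120)·837 mod 883) = 120 + 787·170 = 133910.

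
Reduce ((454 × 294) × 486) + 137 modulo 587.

103

454 × 294 = 133476 ≡ 227 (mod 587)
227 × 486 = 110322 ≡ 553 (mod 587)
553 + 137 = 690 ≡ 103 (mod 587)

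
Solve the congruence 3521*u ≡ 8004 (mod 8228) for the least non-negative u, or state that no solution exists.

8048

gcd(3521, 8228) = 1, so a unique solution mod 8228 exists.
3521⁻¹ ≡ 4225 (mod 8228).
u ≡ 4225*8004 ≡ 8048 (mod 8228).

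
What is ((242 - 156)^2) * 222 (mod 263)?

3

242 - 156 = 86
(86)^2 ≡ 32 (mod 263)
32 * 222 = 7104 ≡ 3 (mod 263)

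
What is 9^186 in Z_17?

13

Using repeated squaring:
9^1 ≡ 9 (mod 17)
9^2 ≡ 9^2 = 81 ≡ 13 (mod 17)
9^4 ≡ 13^2 = 169 ≡ 16 (mod 17)
9^8 ≡ 16^2 = 256 ≡ 1 (mod 17)
9^16 ≡ 1^2 = 1 (mod 17)
9^32 ≡ 1^2 = 1 (mod 17)
9^64 ≡ 1^2 = 1 (mod 17)
9^128 ≡ 1^2 = 1 (mod 17)
9^186 = 9^128 * 9^32 * 9^16 * 9^8 * 9^2 ≡ 1 * 1 * 1 * 1 * 13 (mod 17).
Accumulate the product:
1 * 1 = 1
1 * 1 = 1
1 * 1 = 1
1 * 13 = 13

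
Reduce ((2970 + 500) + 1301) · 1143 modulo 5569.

1202

2970 + 500 = 3470
3470 + 1301 = 4771
4771 · 1143 = 5453253 ≡ 1202 (mod 5569)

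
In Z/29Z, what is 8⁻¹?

Apply the Euclidean algorithm and back-substitute:
29 = 3·8 + 5
8 = 1·5 + 3
5 = 1·3 + 2
3 = 1·2 + 1
2 = 2·1 + 0
gcd(8, 29) = 1, so the inverse exists.
Bézout: 1 = −3·29 + 11·8.
So 8⁻¹ ≡ 11 (mod 29).

11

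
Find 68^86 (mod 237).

Compute successive squares:
68^1 ≡ 68 (mod 237)
68^2 ≡ 68^2 = 4624 ≡ 121 (mod 237)
68^4 ≡ 121^2 = 14641 ≡ 184 (mod 237)
68^8 ≡ 184^2 = 33856 ≡ 202 (mod 237)
68^16 ≡ 202^2 = 40804 ≡ 40 (mod 237)
68^32 ≡ 40^2 = 1600 ≡ 178 (mod 237)
68^64 ≡ 178^2 = 31684 ≡ 163 (mod 237)
68^86 = 68^64 * 68^16 * 68^4 * 68^2 ≡ 163 * 40 * 184 * 121 (mod 237).
Accumulate the product:
163 * 40 = 6520 ≡ 121
121 * 184 = 22264 ≡ 223
223 * 121 = 26983 ≡ 202

202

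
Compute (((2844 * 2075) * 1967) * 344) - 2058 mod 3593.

2844 * 2075 = 5901300 ≡ 1594 (mod 3593)
1594 * 1967 = 3135398 ≡ 2302 (mod 3593)
2302 * 344 = 791888 ≡ 1428 (mod 3593)
1428 - 2058 = -630 ≡ 2963 (mod 3593)

2963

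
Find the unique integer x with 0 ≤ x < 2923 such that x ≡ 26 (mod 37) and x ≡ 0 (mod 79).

1580

37⁻¹ mod 79: 37*47 ≡ 1 (mod 79), so 37⁻¹ ≡ 47.
x = 26 + 37*((0 − 26)*47 mod 79) = 26 + 37*42 = 1580.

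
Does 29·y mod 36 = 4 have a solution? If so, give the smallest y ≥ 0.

gcd(29, 36) = 1, so a unique solution mod 36 exists.
29⁻¹ ≡ 5 (mod 36).
y ≡ 5·4 ≡ 20 (mod 36).

20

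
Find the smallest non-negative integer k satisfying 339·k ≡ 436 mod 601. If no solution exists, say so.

425

gcd(339, 601) = 1, so a unique solution mod 601 exists.
339⁻¹ ≡ 562 (mod 601).
k ≡ 562·436 ≡ 425 (mod 601).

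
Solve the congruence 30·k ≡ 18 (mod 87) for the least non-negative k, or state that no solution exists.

18

gcd(30, 87) = 3, and 3 | 18, so solutions exist.
Divide through by 3: 10·k = 6 (mod 29).
10⁻¹ ≡ 3 (mod 29).
k ≡ 3·6 ≡ 18 (mod 29).
The smallest non-negative solution is k = 18.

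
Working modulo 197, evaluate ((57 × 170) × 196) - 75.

85

57 × 170 = 9690 ≡ 37 (mod 197)
37 × 196 = 7252 ≡ 160 (mod 197)
160 - 75 = 85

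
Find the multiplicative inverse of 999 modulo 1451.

947

Run the extended Euclidean algorithm:
1451 = 1·999 + 452
999 = 2·452 + 95
452 = 4·95 + 72
95 = 1·72 + 23
72 = 3·23 + 3
23 = 7·3 + 2
3 = 1·2 + 1
2 = 2·1 + 0
gcd(999, 1451) = 1, so the inverse exists.
Back-substitute for 1:
1 = 1·3 − 1·2
  = −1·23 + 8·3
  = 8·72 − 25·23
  = −25·95 + 33·72
  = 33·452 − 157·95
  = −157·999 + 347·452
  = 347·1451 − 504·999
So 999⁻¹ ≡ −504 ≡ 947 (mod 1451).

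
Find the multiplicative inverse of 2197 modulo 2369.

2369 = 1·2197 + 172
2197 = 12·172 + 133
172 = 1·133 + 39
133 = 3·39 + 16
39 = 2·16 + 7
16 = 2·7 + 2
7 = 3·2 + 1
2 = 2·1 + 0
gcd(2197, 2369) = 1, so the inverse exists.
Bézout: 1 = 958·2369 − 1033·2197.
So 2197⁻¹ ≡ −1033 ≡ 1336 (mod 2369).

1336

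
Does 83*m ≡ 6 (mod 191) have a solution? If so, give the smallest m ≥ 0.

53

gcd(83, 191) = 1, so a unique solution mod 191 exists.
83⁻¹ ≡ 168 (mod 191).
m ≡ 168*6 ≡ 53 (mod 191).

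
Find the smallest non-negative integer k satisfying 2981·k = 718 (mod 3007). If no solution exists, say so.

435

gcd(2981, 3007) = 1, so a unique solution mod 3007 exists.
2981⁻¹ ≡ 2660 (mod 3007).
k ≡ 2660·718 ≡ 435 (mod 3007).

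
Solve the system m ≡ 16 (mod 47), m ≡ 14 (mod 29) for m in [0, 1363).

768

47⁻¹ mod 29: 47×21 ≡ 1 (mod 29), so 47⁻¹ ≡ 21.
m = 16 + 47×((14 − 16)×21 mod 29) = 16 + 47×16 = 768.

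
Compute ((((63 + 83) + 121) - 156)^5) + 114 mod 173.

63 + 83 = 146
146 + 121 = 267 ≡ 94 (mod 173)
94 - 156 = -62 ≡ 111 (mod 173)
(111)^5 ≡ 86 (mod 173)
86 + 114 = 200 ≡ 27 (mod 173)

27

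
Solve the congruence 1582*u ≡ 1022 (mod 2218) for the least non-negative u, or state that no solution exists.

246

gcd(1582, 2218) = 2, and 2 | 1022, so solutions exist.
Divide through by 2: 791*u ≡ 511 (mod 1109).
791⁻¹ ≡ 415 (mod 1109).
u ≡ 415*511 ≡ 246 (mod 1109).
The smallest non-negative solution is u = 246.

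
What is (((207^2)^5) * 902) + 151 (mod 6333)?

(207)^2 ≡ 4851 (mod 6333)
(4851)^5 ≡ 4251 (mod 6333)
4251 * 902 = 3834402 ≡ 2937 (mod 6333)
2937 + 151 = 3088

3088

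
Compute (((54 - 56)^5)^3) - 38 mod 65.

19

54 - 56 = -2 ≡ 63 (mod 65)
(63)^5 ≡ 33 (mod 65)
(33)^3 ≡ 57 (mod 65)
57 - 38 = 19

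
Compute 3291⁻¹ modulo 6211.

4788

By the extended Euclidean algorithm:
6211 = 1×3291 + 2920
3291 = 1×2920 + 371
2920 = 7×371 + 323
371 = 1×323 + 48
323 = 6×48 + 35
48 = 1×35 + 13
35 = 2×13 + 9
13 = 1×9 + 4
9 = 2×4 + 1
4 = 4×1 + 0
gcd(3291, 6211) = 1, so the inverse exists.
Bézout: 1 = 754×6211 − 1423×3291.
So 3291⁻¹ ≡ −1423 ≡ 4788 (mod 6211).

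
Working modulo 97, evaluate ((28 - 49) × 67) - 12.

28 - 49 = -21 ≡ 76 (mod 97)
76 × 67 = 5092 ≡ 48 (mod 97)
48 - 12 = 36

36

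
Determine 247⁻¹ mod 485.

By the extended Euclidean algorithm:
485 = 1*247 + 238
247 = 1*238 + 9
238 = 26*9 + 4
9 = 2*4 + 1
4 = 4*1 + 0
gcd(247, 485) = 1, so the inverse exists.
Bézout: 1 = −55*485 + 108*247.
So 247⁻¹ ≡ 108 (mod 485).

108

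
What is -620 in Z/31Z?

-620 = -20*31 + 0, so -620 ≡ 0 (mod 31).

0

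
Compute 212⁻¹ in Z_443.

303

443 = 2·212 + 19
212 = 11·19 + 3
19 = 6·3 + 1
3 = 3·1 + 0
gcd(212, 443) = 1, so the inverse exists.
Back-substitute for 1:
1 = 1·19 − 6·3
  = −6·212 + 67·19
  = 67·443 − 140·212
So 212⁻¹ ≡ −140 ≡ 303 (mod 443).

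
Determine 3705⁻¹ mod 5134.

By the extended Euclidean algorithm:
5134 = 1×3705 + 1429
3705 = 2×1429 + 847
1429 = 1×847 + 582
847 = 1×582 + 265
582 = 2×265 + 52
265 = 5×52 + 5
52 = 10×5 + 2
5 = 2×2 + 1
2 = 2×1 + 0
gcd(3705, 5134) = 1, so the inverse exists.
Back-substitute for 1:
1 = 1×5 − 2×2
  = −2×52 + 21×5
  = 21×265 − 107×52
  = −107×582 + 235×265
  = 235×847 − 342×582
  = −342×1429 + 577×847
  = 577×3705 − 1496×1429
  = −1496×5134 + 2073×3705
So 3705⁻¹ ≡ 2073 (mod 5134).

2073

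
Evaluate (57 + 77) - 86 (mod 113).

48

57 + 77 = 134 ≡ 21 (mod 113)
21 - 86 = -65 ≡ 48 (mod 113)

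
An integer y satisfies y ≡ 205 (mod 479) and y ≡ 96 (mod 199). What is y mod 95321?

85467

479⁻¹ mod 199: 479·86 ≡ 1 (mod 199), so 479⁻¹ ≡ 86.
y = 205 + 479·((96 − 205)·86 mod 199) = 205 + 479·178 = 85467.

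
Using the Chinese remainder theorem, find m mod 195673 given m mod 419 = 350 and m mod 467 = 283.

127307

419⁻¹ mod 467: 419·107 ≡ 1 (mod 467), so 419⁻¹ ≡ 107.
m = 350 + 419·((283 − 350)·107 mod 467) = 350 + 419·303 = 127307.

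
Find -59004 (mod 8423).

8380

-59004 = -8·8423 + 8380, so -59004 ≡ 8380 (mod 8423).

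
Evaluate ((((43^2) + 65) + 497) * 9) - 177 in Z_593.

174

(43)^2 ≡ 70 (mod 593)
70 + 65 = 135
135 + 497 = 632 ≡ 39 (mod 593)
39 * 9 = 351
351 - 177 = 174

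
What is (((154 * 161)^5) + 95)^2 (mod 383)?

260

154 * 161 = 24794 ≡ 282 (mod 383)
(282)^5 ≡ 127 (mod 383)
127 + 95 = 222
(222)^2 ≡ 260 (mod 383)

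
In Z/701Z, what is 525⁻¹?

466

701 = 1×525 + 176
525 = 2×176 + 173
176 = 1×173 + 3
173 = 57×3 + 2
3 = 1×2 + 1
2 = 2×1 + 0
gcd(525, 701) = 1, so the inverse exists.
Bézout: 1 = 176×701 − 235×525.
So 525⁻¹ ≡ −235 ≡ 466 (mod 701).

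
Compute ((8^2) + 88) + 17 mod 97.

(8)^2 ≡ 64 (mod 97)
64 + 88 = 152 ≡ 55 (mod 97)
55 + 17 = 72

72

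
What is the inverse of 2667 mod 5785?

2373

Run the extended Euclidean algorithm:
5785 = 2×2667 + 451
2667 = 5×451 + 412
451 = 1×412 + 39
412 = 10×39 + 22
39 = 1×22 + 17
22 = 1×17 + 5
17 = 3×5 + 2
5 = 2×2 + 1
2 = 2×1 + 0
gcd(2667, 5785) = 1, so the inverse exists.
Bézout: 1 = −1094×5785 + 2373×2667.
So 2667⁻¹ ≡ 2373 (mod 5785).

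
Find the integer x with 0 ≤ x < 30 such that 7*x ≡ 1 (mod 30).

30 = 4·7 + 2
7 = 3·2 + 1
2 = 2·1 + 0
gcd(7, 30) = 1, so the inverse exists.
Back-substitute for 1:
1 = 1·7 − 3·2
  = −3·30 + 13·7
So 7⁻¹ ≡ 13 (mod 30).

13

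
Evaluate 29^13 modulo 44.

13 in binary is 1101, i.e. 13 = 8 + 4 + 1.
29^1 ≡ 29 (mod 44)
29^2 ≡ 29^2 = 841 ≡ 5 (mod 44)
29^4 ≡ 5^2 = 25 (mod 44)
29^8 ≡ 25^2 = 625 ≡ 9 (mod 44)
29^13 = 29^8 * 29^4 * 29^1 ≡ 9 * 25 * 29 (mod 44).
Accumulate the product:
9 * 25 = 225 ≡ 5
5 * 29 = 145 ≡ 13

13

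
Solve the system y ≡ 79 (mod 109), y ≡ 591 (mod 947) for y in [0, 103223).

109⁻¹ mod 947: 109*808 ≡ 1 (mod 947), so 109⁻¹ ≡ 808.
y = 79 + 109*((591 − 79)*808 mod 947) = 79 + 109*804 = 87715.

87715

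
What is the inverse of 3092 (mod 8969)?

8560

Run the extended Euclidean algorithm:
8969 = 2×3092 + 2785
3092 = 1×2785 + 307
2785 = 9×307 + 22
307 = 13×22 + 21
22 = 1×21 + 1
21 = 21×1 + 0
gcd(3092, 8969) = 1, so the inverse exists.
Bézout: 1 = 141×8969 − 409×3092.
So 3092⁻¹ ≡ −409 ≡ 8560 (mod 8969).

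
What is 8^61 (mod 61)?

8

Compute successive squares:
61 in binary is 111101, i.e. 61 = 32 + 16 + 8 + 4 + 1.
8^1 ≡ 8 (mod 61)
8^2 ≡ 8^2 = 64 ≡ 3 (mod 61)
8^4 ≡ 3^2 = 9 (mod 61)
8^8 ≡ 9^2 = 81 ≡ 20 (mod 61)
8^16 ≡ 20^2 = 400 ≡ 34 (mod 61)
8^32 ≡ 34^2 = 1156 ≡ 58 (mod 61)
8^61 = 8^32 · 8^16 · 8^8 · 8^4 · 8^1 ≡ 58 · 34 · 20 · 9 · 8 (mod 61).
Accumulate the product:
58 · 34 = 1972 ≡ 20
20 · 20 = 400 ≡ 34
34 · 9 = 306 ≡ 1
1 · 8 = 8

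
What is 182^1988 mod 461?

420

1988 in binary is 11111000100, i.e. 1988 = 1024 + 512 + 256 + 128 + 64 + 4.
182^1 ≡ 182 (mod 461)
182^2 ≡ 182^2 = 33124 ≡ 393 (mod 461)
182^4 ≡ 393^2 = 154449 ≡ 14 (mod 461)
182^8 ≡ 14^2 = 196 (mod 461)
182^16 ≡ 196^2 = 38416 ≡ 153 (mod 461)
182^32 ≡ 153^2 = 23409 ≡ 359 (mod 461)
182^64 ≡ 359^2 = 128881 ≡ 262 (mod 461)
182^128 ≡ 262^2 = 68644 ≡ 416 (mod 461)
182^256 ≡ 416^2 = 173056 ≡ 181 (mod 461)
182^512 ≡ 181^2 = 32761 ≡ 30 (mod 461)
182^1024 ≡ 30^2 = 900 ≡ 439 (mod 461)
182^1988 = 182^1024 · 182^512 · 182^256 · 182^128 · 182^64 · 182^4 ≡ 439 · 30 · 181 · 416 · 262 · 14 (mod 461).
Accumulate the product:
439 · 30 = 13170 ≡ 262
262 · 181 = 47422 ≡ 400
400 · 416 = 166400 ≡ 440
440 · 262 = 115280 ≡ 30
30 · 14 = 420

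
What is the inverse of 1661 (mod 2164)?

1381

2164 = 1·1661 + 503
1661 = 3·503 + 152
503 = 3·152 + 47
152 = 3·47 + 11
47 = 4·11 + 3
11 = 3·3 + 2
3 = 1·2 + 1
2 = 2·1 + 0
gcd(1661, 2164) = 1, so the inverse exists.
Back-substitute for 1:
1 = 1·3 − 1·2
  = −1·11 + 4·3
  = 4·47 − 17·11
  = −17·152 + 55·47
  = 55·503 − 182·152
  = −182·1661 + 601·503
  = 601·2164 − 783·1661
So 1661⁻¹ ≡ −783 ≡ 1381 (mod 2164).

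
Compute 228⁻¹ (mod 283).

36

Run the extended Euclidean algorithm:
283 = 1×228 + 55
228 = 4×55 + 8
55 = 6×8 + 7
8 = 1×7 + 1
7 = 7×1 + 0
gcd(228, 283) = 1, so the inverse exists.
Bézout: 1 = −29×283 + 36×228.
So 228⁻¹ ≡ 36 (mod 283).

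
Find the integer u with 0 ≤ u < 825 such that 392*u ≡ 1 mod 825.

Run the extended Euclidean algorithm:
825 = 2×392 + 41
392 = 9×41 + 23
41 = 1×23 + 18
23 = 1×18 + 5
18 = 3×5 + 3
5 = 1×3 + 2
3 = 1×2 + 1
2 = 2×1 + 0
gcd(392, 825) = 1, so the inverse exists.
Back-substitute for 1:
1 = 1×3 − 1×2
  = −1×5 + 2×3
  = 2×18 − 7×5
  = −7×23 + 9×18
  = 9×41 − 16×23
  = −16×392 + 153×41
  = 153×825 − 322×392
So 392⁻¹ ≡ −322 ≡ 503 (mod 825).

503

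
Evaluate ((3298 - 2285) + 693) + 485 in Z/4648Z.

2191

3298 - 2285 = 1013
1013 + 693 = 1706
1706 + 485 = 2191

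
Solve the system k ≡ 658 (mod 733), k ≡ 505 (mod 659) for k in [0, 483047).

733⁻¹ mod 659: 733·472 ≡ 1 (mod 659), so 733⁻¹ ≡ 472.
k = 658 + 733·((505 − 658)·472 mod 659) = 658 + 733·274 = 201500.

201500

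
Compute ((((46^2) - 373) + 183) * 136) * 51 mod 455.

(46)^2 ≡ 296 (mod 455)
296 - 373 = -77 ≡ 378 (mod 455)
378 + 183 = 561 ≡ 106 (mod 455)
106 * 136 = 14416 ≡ 311 (mod 455)
311 * 51 = 15861 ≡ 391 (mod 455)

391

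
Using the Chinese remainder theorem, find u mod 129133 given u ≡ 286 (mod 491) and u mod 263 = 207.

491⁻¹ mod 263: 491×15 ≡ 1 (mod 263), so 491⁻¹ ≡ 15.
u = 286 + 491×((207 − 286)×15 mod 263) = 286 + 491×130 = 64116.
Check: 64116 mod 491 = 286, 64116 mod 263 = 207. ✓

64116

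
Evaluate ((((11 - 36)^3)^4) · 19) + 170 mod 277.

171

11 - 36 = -25 ≡ 252 (mod 277)
(252)^3 ≡ 164 (mod 277)
(164)^4 ≡ 175 (mod 277)
175 · 19 = 3325 ≡ 1 (mod 277)
1 + 170 = 171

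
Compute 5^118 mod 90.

118 in binary is 1110110, i.e. 118 = 64 + 32 + 16 + 4 + 2.
5^1 ≡ 5 (mod 90)
5^2 ≡ 5^2 = 25 (mod 90)
5^4 ≡ 25^2 = 625 ≡ 85 (mod 90)
5^8 ≡ 85^2 = 7225 ≡ 25 (mod 90)
5^16 ≡ 25^2 = 625 ≡ 85 (mod 90)
5^32 ≡ 85^2 = 7225 ≡ 25 (mod 90)
5^64 ≡ 25^2 = 625 ≡ 85 (mod 90)
5^118 = 5^64 × 5^32 × 5^16 × 5^4 × 5^2 ≡ 85 × 25 × 85 × 85 × 25 (mod 90).
Accumulate the product:
85 × 25 = 2125 ≡ 55
55 × 85 = 4675 ≡ 85
85 × 85 = 7225 ≡ 25
25 × 25 = 625 ≡ 85

85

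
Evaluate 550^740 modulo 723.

301

740 in binary is 1011100100, i.e. 740 = 512 + 128 + 64 + 32 + 4.
550^1 ≡ 550 (mod 723)
550^2 ≡ 550^2 = 302500 ≡ 286 (mod 723)
550^4 ≡ 286^2 = 81796 ≡ 97 (mod 723)
550^8 ≡ 97^2 = 9409 ≡ 10 (mod 723)
550^16 ≡ 10^2 = 100 (mod 723)
550^32 ≡ 100^2 = 10000 ≡ 601 (mod 723)
550^64 ≡ 601^2 = 361201 ≡ 424 (mod 723)
550^128 ≡ 424^2 = 179776 ≡ 472 (mod 723)
550^256 ≡ 472^2 = 222784 ≡ 100 (mod 723)
550^512 ≡ 100^2 = 10000 ≡ 601 (mod 723)
550^740 = 550^512 · 550^128 · 550^64 · 550^32 · 550^4 ≡ 601 · 472 · 424 · 601 · 97 (mod 723).
Accumulate the product:
601 · 472 = 283672 ≡ 256
256 · 424 = 108544 ≡ 94
94 · 601 = 56494 ≡ 100
100 · 97 = 9700 ≡ 301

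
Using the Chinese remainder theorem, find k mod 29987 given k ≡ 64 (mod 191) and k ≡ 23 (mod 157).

191⁻¹ mod 157: 191·97 ≡ 1 (mod 157), so 191⁻¹ ≡ 97.
k = 64 + 191·((23 − 64)·97 mod 157) = 64 + 191·105 = 20119.

20119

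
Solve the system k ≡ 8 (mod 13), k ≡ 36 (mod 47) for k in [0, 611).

13⁻¹ mod 47: 13*29 ≡ 1 (mod 47), so 13⁻¹ ≡ 29.
k = 8 + 13*((36 − 8)*29 mod 47) = 8 + 13*13 = 177.
Check: 177 mod 13 = 8, 177 mod 47 = 36. ✓

177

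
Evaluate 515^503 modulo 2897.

2495

515^1 ≡ 515 (mod 2897)
515^2 ≡ 515^2 = 265225 ≡ 1598 (mod 2897)
515^4 ≡ 1598^2 = 2553604 ≡ 1347 (mod 2897)
515^8 ≡ 1347^2 = 1814409 ≡ 887 (mod 2897)
515^16 ≡ 887^2 = 786769 ≡ 1682 (mod 2897)
515^32 ≡ 1682^2 = 2829124 ≡ 1652 (mod 2897)
515^64 ≡ 1652^2 = 2729104 ≡ 130 (mod 2897)
515^128 ≡ 130^2 = 16900 ≡ 2415 (mod 2897)
515^256 ≡ 2415^2 = 5832225 ≡ 564 (mod 2897)
515^503 = 515^256 * 515^128 * 515^64 * 515^32 * 515^16 * 515^4 * 515^2 * 515^1 ≡ 564 * 2415 * 130 * 1652 * 1682 * 1347 * 1598 * 515 (mod 2897).
Accumulate the product:
564 * 2415 = 1362060 ≡ 470
470 * 130 = 61100 ≡ 263
263 * 1652 = 434476 ≡ 2823
2823 * 1682 = 4748286 ≡ 103
103 * 1347 = 138741 ≡ 2582
2582 * 1598 = 4126036 ≡ 708
708 * 515 = 364620 ≡ 2495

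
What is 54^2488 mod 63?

Using repeated squaring:
2488 in binary is 100110111000, i.e. 2488 = 2048 + 256 + 128 + 32 + 16 + 8.
54^1 ≡ 54 (mod 63)
54^2 ≡ 54^2 = 2916 ≡ 18 (mod 63)
54^4 ≡ 18^2 = 324 ≡ 9 (mod 63)
54^8 ≡ 9^2 = 81 ≡ 18 (mod 63)
54^16 ≡ 18^2 = 324 ≡ 9 (mod 63)
54^32 ≡ 9^2 = 81 ≡ 18 (mod 63)
54^64 ≡ 18^2 = 324 ≡ 9 (mod 63)
54^128 ≡ 9^2 = 81 ≡ 18 (mod 63)
54^256 ≡ 18^2 = 324 ≡ 9 (mod 63)
54^512 ≡ 9^2 = 81 ≡ 18 (mod 63)
54^1024 ≡ 18^2 = 324 ≡ 9 (mod 63)
54^2048 ≡ 9^2 = 81 ≡ 18 (mod 63)
54^2488 = 54^2048 × 54^256 × 54^128 × 54^32 × 54^16 × 54^8 ≡ 18 × 9 × 18 × 18 × 9 × 18 (mod 63).
Accumulate the product:
18 × 9 = 162 ≡ 36
36 × 18 = 648 ≡ 18
18 × 18 = 324 ≡ 9
9 × 9 = 81 ≡ 18
18 × 18 = 324 ≡ 9

9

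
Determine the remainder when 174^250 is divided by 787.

213

174^1 ≡ 174 (mod 787)
174^2 ≡ 174^2 = 30276 ≡ 370 (mod 787)
174^4 ≡ 370^2 = 136900 ≡ 749 (mod 787)
174^8 ≡ 749^2 = 561001 ≡ 657 (mod 787)
174^16 ≡ 657^2 = 431649 ≡ 373 (mod 787)
174^32 ≡ 373^2 = 139129 ≡ 617 (mod 787)
174^64 ≡ 617^2 = 380689 ≡ 568 (mod 787)
174^128 ≡ 568^2 = 322624 ≡ 741 (mod 787)
174^250 = 174^128 * 174^64 * 174^32 * 174^16 * 174^8 * 174^2 ≡ 741 * 568 * 617 * 373 * 657 * 370 (mod 787).
Accumulate the product:
741 * 568 = 420888 ≡ 630
630 * 617 = 388710 ≡ 719
719 * 373 = 268187 ≡ 607
607 * 657 = 398799 ≡ 577
577 * 370 = 213490 ≡ 213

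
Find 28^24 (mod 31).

2

By square-and-multiply:
24 in binary is 11000, i.e. 24 = 16 + 8.
28^1 ≡ 28 (mod 31)
28^2 ≡ 28^2 = 784 ≡ 9 (mod 31)
28^4 ≡ 9^2 = 81 ≡ 19 (mod 31)
28^8 ≡ 19^2 = 361 ≡ 20 (mod 31)
28^16 ≡ 20^2 = 400 ≡ 28 (mod 31)
28^24 = 28^16 * 28^8 ≡ 28 * 20 (mod 31).
28 * 20 = 560 ≡ 2 (mod 31).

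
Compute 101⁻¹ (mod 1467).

By the extended Euclidean algorithm:
1467 = 14×101 + 53
101 = 1×53 + 48
53 = 1×48 + 5
48 = 9×5 + 3
5 = 1×3 + 2
3 = 1×2 + 1
2 = 2×1 + 0
gcd(101, 1467) = 1, so the inverse exists.
Bézout: 1 = −40×1467 + 581×101.
So 101⁻¹ ≡ 581 (mod 1467).

581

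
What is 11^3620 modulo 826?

By square-and-multiply:
3620 in binary is 111000100100, i.e. 3620 = 2048 + 1024 + 512 + 32 + 4.
11^1 ≡ 11 (mod 826)
11^2 ≡ 11^2 = 121 (mod 826)
11^4 ≡ 121^2 = 14641 ≡ 599 (mod 826)
11^8 ≡ 599^2 = 358801 ≡ 317 (mod 826)
11^16 ≡ 317^2 = 100489 ≡ 543 (mod 826)
11^32 ≡ 543^2 = 294849 ≡ 793 (mod 826)
11^64 ≡ 793^2 = 628849 ≡ 263 (mod 826)
11^128 ≡ 263^2 = 69169 ≡ 611 (mod 826)
11^256 ≡ 611^2 = 373321 ≡ 795 (mod 826)
11^512 ≡ 795^2 = 632025 ≡ 135 (mod 826)
11^1024 ≡ 135^2 = 18225 ≡ 53 (mod 826)
11^2048 ≡ 53^2 = 2809 ≡ 331 (mod 826)
11^3620 = 11^2048 · 11^1024 · 11^512 · 11^32 · 11^4 ≡ 331 · 53 · 135 · 793 · 599 (mod 826).
Accumulate the product:
331 · 53 = 17543 ≡ 197
197 · 135 = 26595 ≡ 163
163 · 793 = 129259 ≡ 403
403 · 599 = 241397 ≡ 205

205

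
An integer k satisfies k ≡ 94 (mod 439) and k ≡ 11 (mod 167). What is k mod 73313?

44433

439⁻¹ mod 167: 439×35 ≡ 1 (mod 167), so 439⁻¹ ≡ 35.
k = 94 + 439×((11 − 94)×35 mod 167) = 94 + 439×101 = 44433.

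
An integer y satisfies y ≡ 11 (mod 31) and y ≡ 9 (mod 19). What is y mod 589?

104

31⁻¹ mod 19: 31·8 ≡ 1 (mod 19), so 31⁻¹ ≡ 8.
y = 11 + 31·((9 − 11)·8 mod 19) = 11 + 31·3 = 104.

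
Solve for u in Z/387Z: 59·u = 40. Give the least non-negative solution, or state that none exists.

gcd(59, 387) = 1, so a unique solution mod 387 exists.
59⁻¹ ≡ 164 (mod 387).
u ≡ 164·40 ≡ 368 (mod 387).

368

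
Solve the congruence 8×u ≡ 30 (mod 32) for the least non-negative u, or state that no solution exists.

gcd(8, 32) = 8, and 8 does not divide 30.
So the congruence has no solution.

no solution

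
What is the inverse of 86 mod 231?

231 = 2*86 + 59
86 = 1*59 + 27
59 = 2*27 + 5
27 = 5*5 + 2
5 = 2*2 + 1
2 = 2*1 + 0
gcd(86, 231) = 1, so the inverse exists.
Back-substitute for 1:
1 = 1*5 − 2*2
  = −2*27 + 11*5
  = 11*59 − 24*27
  = −24*86 + 35*59
  = 35*231 − 94*86
So 86⁻¹ ≡ −94 ≡ 137 (mod 231).

137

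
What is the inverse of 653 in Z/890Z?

Apply the Euclidean algorithm and back-substitute:
890 = 1×653 + 237
653 = 2×237 + 179
237 = 1×179 + 58
179 = 3×58 + 5
58 = 11×5 + 3
5 = 1×3 + 2
3 = 1×2 + 1
2 = 2×1 + 0
gcd(653, 890) = 1, so the inverse exists.
Back-substitute for 1:
1 = 1×3 − 1×2
  = −1×5 + 2×3
  = 2×58 − 23×5
  = −23×179 + 71×58
  = 71×237 − 94×179
  = −94×653 + 259×237
  = 259×890 − 353×653
So 653⁻¹ ≡ −353 ≡ 537 (mod 890).

537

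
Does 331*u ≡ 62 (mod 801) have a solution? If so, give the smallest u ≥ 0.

293

gcd(331, 801) = 1, so a unique solution mod 801 exists.
331⁻¹ ≡ 121 (mod 801).
u ≡ 121*62 ≡ 293 (mod 801).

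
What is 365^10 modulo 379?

10 in binary is 1010, i.e. 10 = 8 + 2.
365^1 ≡ 365 (mod 379)
365^2 ≡ 365^2 = 133225 ≡ 196 (mod 379)
365^4 ≡ 196^2 = 38416 ≡ 137 (mod 379)
365^8 ≡ 137^2 = 18769 ≡ 198 (mod 379)
365^10 = 365^8 * 365^2 ≡ 198 * 196 (mod 379).
198 * 196 = 38808 ≡ 150 (mod 379).

150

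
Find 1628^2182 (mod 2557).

Compute successive squares:
2182 in binary is 100010000110, i.e. 2182 = 2048 + 128 + 4 + 2.
1628^1 ≡ 1628 (mod 2557)
1628^2 ≡ 1628^2 = 2650384 ≡ 1332 (mod 2557)
1628^4 ≡ 1332^2 = 1774224 ≡ 2223 (mod 2557)
1628^8 ≡ 2223^2 = 4941729 ≡ 1605 (mod 2557)
1628^16 ≡ 1605^2 = 2576025 ≡ 1126 (mod 2557)
1628^32 ≡ 1126^2 = 1267876 ≡ 2161 (mod 2557)
1628^64 ≡ 2161^2 = 4669921 ≡ 839 (mod 2557)
1628^128 ≡ 839^2 = 703921 ≡ 746 (mod 2557)
1628^256 ≡ 746^2 = 556516 ≡ 1647 (mod 2557)
1628^512 ≡ 1647^2 = 2712609 ≡ 2189 (mod 2557)
1628^1024 ≡ 2189^2 = 4791721 ≡ 2460 (mod 2557)
1628^2048 ≡ 2460^2 = 6051600 ≡ 1738 (mod 2557)
1628^2182 = 1628^2048 · 1628^128 · 1628^4 · 1628^2 ≡ 1738 · 746 · 2223 · 1332 (mod 2557).
Accumulate the product:
1738 · 746 = 1296548 ≡ 149
149 · 2223 = 331227 ≡ 1374
1374 · 1332 = 1830168 ≡ 1913

1913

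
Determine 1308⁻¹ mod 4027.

3636

Run the extended Euclidean algorithm:
4027 = 3×1308 + 103
1308 = 12×103 + 72
103 = 1×72 + 31
72 = 2×31 + 10
31 = 3×10 + 1
10 = 10×1 + 0
gcd(1308, 4027) = 1, so the inverse exists.
Bézout: 1 = 127×4027 − 391×1308.
So 1308⁻¹ ≡ −391 ≡ 3636 (mod 4027).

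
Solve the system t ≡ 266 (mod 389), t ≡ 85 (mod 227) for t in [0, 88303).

389⁻¹ mod 227: 389×220 ≡ 1 (mod 227), so 389⁻¹ ≡ 220.
t = 266 + 389×((85 − 266)×220 mod 227) = 266 + 389×132 = 51614.

51614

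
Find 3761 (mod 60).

3761 = 62*60 + 41, so 3761 ≡ 41 (mod 60).

41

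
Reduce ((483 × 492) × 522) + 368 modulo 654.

483 × 492 = 237636 ≡ 234 (mod 654)
234 × 522 = 122148 ≡ 504 (mod 654)
504 + 368 = 872 ≡ 218 (mod 654)

218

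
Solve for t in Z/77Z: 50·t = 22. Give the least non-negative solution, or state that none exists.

22

gcd(50, 77) = 1, so a unique solution mod 77 exists.
50⁻¹ ≡ 57 (mod 77).
t ≡ 57·22 ≡ 22 (mod 77).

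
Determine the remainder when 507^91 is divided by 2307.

738

507^1 ≡ 507 (mod 2307)
507^2 ≡ 507^2 = 257049 ≡ 972 (mod 2307)
507^4 ≡ 972^2 = 944784 ≡ 1221 (mod 2307)
507^8 ≡ 1221^2 = 1490841 ≡ 519 (mod 2307)
507^16 ≡ 519^2 = 269361 ≡ 1749 (mod 2307)
507^32 ≡ 1749^2 = 3059001 ≡ 2226 (mod 2307)
507^64 ≡ 2226^2 = 4955076 ≡ 1947 (mod 2307)
507^91 = 507^64 * 507^16 * 507^8 * 507^2 * 507^1 ≡ 1947 * 1749 * 519 * 972 * 507 (mod 2307).
Accumulate the product:
1947 * 1749 = 3405303 ≡ 171
171 * 519 = 88749 ≡ 1083
1083 * 972 = 1052676 ≡ 684
684 * 507 = 346788 ≡ 738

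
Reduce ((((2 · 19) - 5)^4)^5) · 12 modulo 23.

2 · 19 = 38 ≡ 15 (mod 23)
15 - 5 = 10
(10)^4 ≡ 18 (mod 23)
(18)^5 ≡ 3 (mod 23)
3 · 12 = 36 ≡ 13 (mod 23)

13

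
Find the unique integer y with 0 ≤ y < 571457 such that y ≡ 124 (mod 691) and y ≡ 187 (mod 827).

691⁻¹ mod 827: 691*602 ≡ 1 (mod 827), so 691⁻¹ ≡ 602.
y = 124 + 691*((187 − 124)*602 mod 827) = 124 + 691*711 = 491425.

491425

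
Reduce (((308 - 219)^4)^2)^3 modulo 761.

308 - 219 = 89
(89)^4 ≡ 74 (mod 761)
(74)^2 ≡ 149 (mod 761)
(149)^3 ≡ 643 (mod 761)

643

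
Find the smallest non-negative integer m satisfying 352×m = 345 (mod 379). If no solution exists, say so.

282

gcd(352, 379) = 1, so a unique solution mod 379 exists.
352⁻¹ ≡ 14 (mod 379).
m ≡ 14×345 ≡ 282 (mod 379).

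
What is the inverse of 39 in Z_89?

16

By the extended Euclidean algorithm:
89 = 2·39 + 11
39 = 3·11 + 6
11 = 1·6 + 5
6 = 1·5 + 1
5 = 5·1 + 0
gcd(39, 89) = 1, so the inverse exists.
Back-substitute for 1:
1 = 1·6 − 1·5
  = −1·11 + 2·6
  = 2·39 − 7·11
  = −7·89 + 16·39
So 39⁻¹ ≡ 16 (mod 89).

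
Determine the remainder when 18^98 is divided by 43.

98 in binary is 1100010, i.e. 98 = 64 + 32 + 2.
18^1 ≡ 18 (mod 43)
18^2 ≡ 18^2 = 324 ≡ 23 (mod 43)
18^4 ≡ 23^2 = 529 ≡ 13 (mod 43)
18^8 ≡ 13^2 = 169 ≡ 40 (mod 43)
18^16 ≡ 40^2 = 1600 ≡ 9 (mod 43)
18^32 ≡ 9^2 = 81 ≡ 38 (mod 43)
18^64 ≡ 38^2 = 1444 ≡ 25 (mod 43)
18^98 = 18^64 * 18^32 * 18^2 ≡ 25 * 38 * 23 (mod 43).
Accumulate the product:
25 * 38 = 950 ≡ 4
4 * 23 = 92 ≡ 6

6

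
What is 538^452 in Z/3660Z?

916

Using repeated squaring:
452 in binary is 111000100, i.e. 452 = 256 + 128 + 64 + 4.
538^1 ≡ 538 (mod 3660)
538^2 ≡ 538^2 = 289444 ≡ 304 (mod 3660)
538^4 ≡ 304^2 = 92416 ≡ 916 (mod 3660)
538^8 ≡ 916^2 = 839056 ≡ 916 (mod 3660)
538^16 ≡ 916^2 = 839056 ≡ 916 (mod 3660)
538^32 ≡ 916^2 = 839056 ≡ 916 (mod 3660)
538^64 ≡ 916^2 = 839056 ≡ 916 (mod 3660)
538^128 ≡ 916^2 = 839056 ≡ 916 (mod 3660)
538^256 ≡ 916^2 = 839056 ≡ 916 (mod 3660)
538^452 = 538^256 × 538^128 × 538^64 × 538^4 ≡ 916 × 916 × 916 × 916 (mod 3660).
Accumulate the product:
916 × 916 = 839056 ≡ 916
916 × 916 = 839056 ≡ 916
916 × 916 = 839056 ≡ 916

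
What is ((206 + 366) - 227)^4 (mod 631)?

490

206 + 366 = 572
572 - 227 = 345
(345)^4 ≡ 490 (mod 631)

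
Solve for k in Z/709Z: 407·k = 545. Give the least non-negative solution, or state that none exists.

gcd(407, 709) = 1, so a unique solution mod 709 exists.
407⁻¹ ≡ 655 (mod 709).
k ≡ 655·545 ≡ 348 (mod 709).

348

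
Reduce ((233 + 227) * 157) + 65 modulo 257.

233 + 227 = 460 ≡ 203 (mod 257)
203 * 157 = 31871 ≡ 3 (mod 257)
3 + 65 = 68

68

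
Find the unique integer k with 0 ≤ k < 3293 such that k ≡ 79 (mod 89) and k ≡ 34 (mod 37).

3105

89⁻¹ mod 37: 89·5 ≡ 1 (mod 37), so 89⁻¹ ≡ 5.
k = 79 + 89·((34 − 79)·5 mod 37) = 79 + 89·34 = 3105.
Check: 3105 mod 89 = 79, 3105 mod 37 = 34. ✓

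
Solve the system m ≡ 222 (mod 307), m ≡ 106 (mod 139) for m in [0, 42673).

41667

307⁻¹ mod 139: 307×24 ≡ 1 (mod 139), so 307⁻¹ ≡ 24.
m = 222 + 307×((106 − 222)×24 mod 139) = 222 + 307×135 = 41667.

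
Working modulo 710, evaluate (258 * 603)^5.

258 * 603 = 155574 ≡ 84 (mod 710)
(84)^5 ≡ 34 (mod 710)

34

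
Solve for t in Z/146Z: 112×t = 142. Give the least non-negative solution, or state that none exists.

13

gcd(112, 146) = 2, and 2 | 142, so solutions exist.
Divide through by 2: 56×t mod 73 = 71.
56⁻¹ ≡ 30 (mod 73).
t ≡ 30×71 ≡ 13 (mod 73).
The smallest non-negative solution is t = 13.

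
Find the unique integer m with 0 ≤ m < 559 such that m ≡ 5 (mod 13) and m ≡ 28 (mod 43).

200

13⁻¹ mod 43: 13×10 ≡ 1 (mod 43), so 13⁻¹ ≡ 10.
m = 5 + 13×((28 − 5)×10 mod 43) = 5 + 13×15 = 200.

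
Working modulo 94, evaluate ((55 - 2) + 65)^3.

55 - 2 = 53
53 + 65 = 118 ≡ 24 (mod 94)
(24)^3 ≡ 6 (mod 94)

6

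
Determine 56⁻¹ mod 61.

By the extended Euclidean algorithm:
61 = 1×56 + 5
56 = 11×5 + 1
5 = 5×1 + 0
gcd(56, 61) = 1, so the inverse exists.
Back-substitute for 1:
1 = 1×56 − 11×5
  = −11×61 + 12×56
So 56⁻¹ ≡ 12 (mod 61).

12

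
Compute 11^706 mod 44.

By square-and-multiply:
11^1 ≡ 11 (mod 44)
11^2 ≡ 11^2 = 121 ≡ 33 (mod 44)
11^4 ≡ 33^2 = 1089 ≡ 33 (mod 44)
11^8 ≡ 33^2 = 1089 ≡ 33 (mod 44)
11^16 ≡ 33^2 = 1089 ≡ 33 (mod 44)
11^32 ≡ 33^2 = 1089 ≡ 33 (mod 44)
11^64 ≡ 33^2 = 1089 ≡ 33 (mod 44)
11^128 ≡ 33^2 = 1089 ≡ 33 (mod 44)
11^256 ≡ 33^2 = 1089 ≡ 33 (mod 44)
11^512 ≡ 33^2 = 1089 ≡ 33 (mod 44)
11^706 = 11^512 * 11^128 * 11^64 * 11^2 ≡ 33 * 33 * 33 * 33 (mod 44).
Accumulate the product:
33 * 33 = 1089 ≡ 33
33 * 33 = 1089 ≡ 33
33 * 33 = 1089 ≡ 33

33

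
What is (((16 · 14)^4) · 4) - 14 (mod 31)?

16 · 14 = 224 ≡ 7 (mod 31)
(7)^4 ≡ 14 (mod 31)
14 · 4 = 56 ≡ 25 (mod 31)
25 - 14 = 11

11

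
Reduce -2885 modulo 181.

11

-2885 = -16×181 + 11, so -2885 ≡ 11 (mod 181).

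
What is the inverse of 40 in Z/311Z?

By the extended Euclidean algorithm:
311 = 7*40 + 31
40 = 1*31 + 9
31 = 3*9 + 4
9 = 2*4 + 1
4 = 4*1 + 0
gcd(40, 311) = 1, so the inverse exists.
Back-substitute for 1:
1 = 1*9 − 2*4
  = −2*31 + 7*9
  = 7*40 − 9*31
  = −9*311 + 70*40
So 40⁻¹ ≡ 70 (mod 311).

70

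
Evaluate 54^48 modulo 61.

9

Compute successive squares:
48 in binary is 110000, i.e. 48 = 32 + 16.
54^1 ≡ 54 (mod 61)
54^2 ≡ 54^2 = 2916 ≡ 49 (mod 61)
54^4 ≡ 49^2 = 2401 ≡ 22 (mod 61)
54^8 ≡ 22^2 = 484 ≡ 57 (mod 61)
54^16 ≡ 57^2 = 3249 ≡ 16 (mod 61)
54^32 ≡ 16^2 = 256 ≡ 12 (mod 61)
54^48 = 54^32 · 54^16 ≡ 12 · 16 (mod 61).
12 · 16 = 192 ≡ 9 (mod 61).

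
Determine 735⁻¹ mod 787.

227

By the extended Euclidean algorithm:
787 = 1*735 + 52
735 = 14*52 + 7
52 = 7*7 + 3
7 = 2*3 + 1
3 = 3*1 + 0
gcd(735, 787) = 1, so the inverse exists.
Back-substitute for 1:
1 = 1*7 − 2*3
  = −2*52 + 15*7
  = 15*735 − 212*52
  = −212*787 + 227*735
So 735⁻¹ ≡ 227 (mod 787).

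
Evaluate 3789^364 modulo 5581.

Compute successive squares:
364 in binary is 101101100, i.e. 364 = 256 + 64 + 32 + 8 + 4.
3789^1 ≡ 3789 (mod 5581)
3789^2 ≡ 3789^2 = 14356521 ≡ 2189 (mod 5581)
3789^4 ≡ 2189^2 = 4791721 ≡ 3223 (mod 5581)
3789^8 ≡ 3223^2 = 10387729 ≡ 1488 (mod 5581)
3789^16 ≡ 1488^2 = 2214144 ≡ 4068 (mod 5581)
3789^32 ≡ 4068^2 = 16548624 ≡ 959 (mod 5581)
3789^64 ≡ 959^2 = 919681 ≡ 4397 (mod 5581)
3789^128 ≡ 4397^2 = 19333609 ≡ 1025 (mod 5581)
3789^256 ≡ 1025^2 = 1050625 ≡ 1397 (mod 5581)
3789^364 = 3789^256 × 3789^64 × 3789^32 × 3789^8 × 3789^4 ≡ 1397 × 4397 × 959 × 1488 × 3223 (mod 5581).
Accumulate the product:
1397 × 4397 = 6142609 ≡ 3509
3509 × 959 = 3365131 ≡ 5369
5369 × 1488 = 7989072 ≡ 2661
2661 × 3223 = 8576403 ≡ 3987

3987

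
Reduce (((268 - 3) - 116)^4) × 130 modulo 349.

238

268 - 3 = 265
265 - 116 = 149
(149)^4 ≡ 77 (mod 349)
77 × 130 = 10010 ≡ 238 (mod 349)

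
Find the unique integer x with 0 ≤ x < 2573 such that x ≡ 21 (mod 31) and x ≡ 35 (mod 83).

1695

31⁻¹ mod 83: 31·75 ≡ 1 (mod 83), so 31⁻¹ ≡ 75.
x = 21 + 31·((35 − 21)·75 mod 83) = 21 + 31·54 = 1695.
Check: 1695 mod 31 = 21, 1695 mod 83 = 35. ✓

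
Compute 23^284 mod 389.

325

By square-and-multiply:
284 in binary is 100011100, i.e. 284 = 256 + 16 + 8 + 4.
23^1 ≡ 23 (mod 389)
23^2 ≡ 23^2 = 529 ≡ 140 (mod 389)
23^4 ≡ 140^2 = 19600 ≡ 150 (mod 389)
23^8 ≡ 150^2 = 22500 ≡ 327 (mod 389)
23^16 ≡ 327^2 = 106929 ≡ 343 (mod 389)
23^32 ≡ 343^2 = 117649 ≡ 171 (mod 389)
23^64 ≡ 171^2 = 29241 ≡ 66 (mod 389)
23^128 ≡ 66^2 = 4356 ≡ 77 (mod 389)
23^256 ≡ 77^2 = 5929 ≡ 94 (mod 389)
23^284 = 23^256 * 23^16 * 23^8 * 23^4 ≡ 94 * 343 * 327 * 150 (mod 389).
Accumulate the product:
94 * 343 = 32242 ≡ 344
344 * 327 = 112488 ≡ 67
67 * 150 = 10050 ≡ 325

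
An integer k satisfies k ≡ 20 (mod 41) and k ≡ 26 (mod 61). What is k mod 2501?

758

41⁻¹ mod 61: 41*3 ≡ 1 (mod 61), so 41⁻¹ ≡ 3.
k = 20 + 41*((26 − 20)*3 mod 61) = 20 + 41*18 = 758.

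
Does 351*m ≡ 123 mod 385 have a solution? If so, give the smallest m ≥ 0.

gcd(351, 385) = 1, so a unique solution mod 385 exists.
351⁻¹ ≡ 351 (mod 385).
m ≡ 351*123 ≡ 53 (mod 385).

53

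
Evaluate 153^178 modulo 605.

419

Compute successive squares:
178 in binary is 10110010, i.e. 178 = 128 + 32 + 16 + 2.
153^1 ≡ 153 (mod 605)
153^2 ≡ 153^2 = 23409 ≡ 419 (mod 605)
153^4 ≡ 419^2 = 175561 ≡ 111 (mod 605)
153^8 ≡ 111^2 = 12321 ≡ 221 (mod 605)
153^16 ≡ 221^2 = 48841 ≡ 441 (mod 605)
153^32 ≡ 441^2 = 194481 ≡ 276 (mod 605)
153^64 ≡ 276^2 = 76176 ≡ 551 (mod 605)
153^128 ≡ 551^2 = 303601 ≡ 496 (mod 605)
153^178 = 153^128 · 153^32 · 153^16 · 153^2 ≡ 496 · 276 · 441 · 419 (mod 605).
Accumulate the product:
496 · 276 = 136896 ≡ 166
166 · 441 = 73206 ≡ 1
1 · 419 = 419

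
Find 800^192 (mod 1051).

Compute successive squares:
192 in binary is 11000000, i.e. 192 = 128 + 64.
800^1 ≡ 800 (mod 1051)
800^2 ≡ 800^2 = 640000 ≡ 992 (mod 1051)
800^4 ≡ 992^2 = 984064 ≡ 328 (mod 1051)
800^8 ≡ 328^2 = 107584 ≡ 382 (mod 1051)
800^16 ≡ 382^2 = 145924 ≡ 886 (mod 1051)
800^32 ≡ 886^2 = 784996 ≡ 950 (mod 1051)
800^64 ≡ 950^2 = 902500 ≡ 742 (mod 1051)
800^128 ≡ 742^2 = 550564 ≡ 891 (mod 1051)
800^192 = 800^128 * 800^64 ≡ 891 * 742 (mod 1051).
891 * 742 = 661122 ≡ 43 (mod 1051).

43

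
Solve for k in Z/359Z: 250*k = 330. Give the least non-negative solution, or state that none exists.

gcd(250, 359) = 1, so a unique solution mod 359 exists.
250⁻¹ ≡ 303 (mod 359).
k ≡ 303*330 ≡ 188 (mod 359).

188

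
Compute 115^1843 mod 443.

115^1 ≡ 115 (mod 443)
115^2 ≡ 115^2 = 13225 ≡ 378 (mod 443)
115^4 ≡ 378^2 = 142884 ≡ 238 (mod 443)
115^8 ≡ 238^2 = 56644 ≡ 383 (mod 443)
115^16 ≡ 383^2 = 146689 ≡ 56 (mod 443)
115^32 ≡ 56^2 = 3136 ≡ 35 (mod 443)
115^64 ≡ 35^2 = 1225 ≡ 339 (mod 443)
115^128 ≡ 339^2 = 114921 ≡ 184 (mod 443)
115^256 ≡ 184^2 = 33856 ≡ 188 (mod 443)
115^512 ≡ 188^2 = 35344 ≡ 347 (mod 443)
115^1024 ≡ 347^2 = 120409 ≡ 356 (mod 443)
115^1843 = 115^1024 × 115^512 × 115^256 × 115^32 × 115^16 × 115^2 × 115^1 ≡ 356 × 347 × 188 × 35 × 56 × 378 × 115 (mod 443).
Accumulate the product:
356 × 347 = 123532 ≡ 378
378 × 188 = 71064 ≡ 184
184 × 35 = 6440 ≡ 238
238 × 56 = 13328 ≡ 38
38 × 378 = 14364 ≡ 188
188 × 115 = 21620 ≡ 356

356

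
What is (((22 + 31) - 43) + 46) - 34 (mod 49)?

22 + 31 = 53 ≡ 4 (mod 49)
4 - 43 = -39 ≡ 10 (mod 49)
10 + 46 = 56 ≡ 7 (mod 49)
7 - 34 = -27 ≡ 22 (mod 49)

22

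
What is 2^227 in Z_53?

227 in binary is 11100011, i.e. 227 = 128 + 64 + 32 + 2 + 1.
2^1 ≡ 2 (mod 53)
2^2 ≡ 2^2 = 4 (mod 53)
2^4 ≡ 4^2 = 16 (mod 53)
2^8 ≡ 16^2 = 256 ≡ 44 (mod 53)
2^16 ≡ 44^2 = 1936 ≡ 28 (mod 53)
2^32 ≡ 28^2 = 784 ≡ 42 (mod 53)
2^64 ≡ 42^2 = 1764 ≡ 15 (mod 53)
2^128 ≡ 15^2 = 225 ≡ 13 (mod 53)
2^227 = 2^128 × 2^64 × 2^32 × 2^2 × 2^1 ≡ 13 × 15 × 42 × 4 × 2 (mod 53).
Accumulate the product:
13 × 15 = 195 ≡ 36
36 × 42 = 1512 ≡ 28
28 × 4 = 112 ≡ 6
6 × 2 = 12

12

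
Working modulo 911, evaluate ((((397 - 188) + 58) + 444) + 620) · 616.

397 - 188 = 209
209 + 58 = 267
267 + 444 = 711
711 + 620 = 1331 ≡ 420 (mod 911)
420 · 616 = 258720 ≡ 907 (mod 911)

907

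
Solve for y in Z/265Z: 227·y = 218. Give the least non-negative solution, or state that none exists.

64

gcd(227, 265) = 1, so a unique solution mod 265 exists.
227⁻¹ ≡ 258 (mod 265).
y ≡ 258·218 ≡ 64 (mod 265).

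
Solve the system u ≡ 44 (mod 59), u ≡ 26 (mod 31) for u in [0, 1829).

398

59⁻¹ mod 31: 59·10 ≡ 1 (mod 31), so 59⁻¹ ≡ 10.
u = 44 + 59·((26 − 44)·10 mod 31) = 44 + 59·6 = 398.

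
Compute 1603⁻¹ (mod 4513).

Run the extended Euclidean algorithm:
4513 = 2*1603 + 1307
1603 = 1*1307 + 296
1307 = 4*296 + 123
296 = 2*123 + 50
123 = 2*50 + 23
50 = 2*23 + 4
23 = 5*4 + 3
4 = 1*3 + 1
3 = 3*1 + 0
gcd(1603, 4513) = 1, so the inverse exists.
Bézout: 1 = −417*4513 + 1174*1603.
So 1603⁻¹ ≡ 1174 (mod 4513).

1174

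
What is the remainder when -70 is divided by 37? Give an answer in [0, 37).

-70 = -2*37 + 4, so -70 ≡ 4 (mod 37).

4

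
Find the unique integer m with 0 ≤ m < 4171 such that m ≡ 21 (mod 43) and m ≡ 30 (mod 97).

709

43⁻¹ mod 97: 43×88 ≡ 1 (mod 97), so 43⁻¹ ≡ 88.
m = 21 + 43×((30 − 21)×88 mod 97) = 21 + 43×16 = 709.
Check: 709 mod 43 = 21, 709 mod 97 = 30. ✓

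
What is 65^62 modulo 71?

65^1 ≡ 65 (mod 71)
65^2 ≡ 65^2 = 4225 ≡ 36 (mod 71)
65^4 ≡ 36^2 = 1296 ≡ 18 (mod 71)
65^8 ≡ 18^2 = 324 ≡ 40 (mod 71)
65^16 ≡ 40^2 = 1600 ≡ 38 (mod 71)
65^32 ≡ 38^2 = 1444 ≡ 24 (mod 71)
65^62 = 65^32 × 65^16 × 65^8 × 65^4 × 65^2 ≡ 24 × 38 × 40 × 18 × 36 (mod 71).
Accumulate the product:
24 × 38 = 912 ≡ 60
60 × 40 = 2400 ≡ 57
57 × 18 = 1026 ≡ 32
32 × 36 = 1152 ≡ 16

16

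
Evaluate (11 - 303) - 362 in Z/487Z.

11 - 303 = -292 ≡ 195 (mod 487)
195 - 362 = -167 ≡ 320 (mod 487)

320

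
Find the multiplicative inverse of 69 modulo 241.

7

By the extended Euclidean algorithm:
241 = 3·69 + 34
69 = 2·34 + 1
34 = 34·1 + 0
gcd(69, 241) = 1, so the inverse exists.
Bézout: 1 = −2·241 + 7·69.
So 69⁻¹ ≡ 7 (mod 241).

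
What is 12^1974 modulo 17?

2

1974 in binary is 11110110110, i.e. 1974 = 1024 + 512 + 256 + 128 + 32 + 16 + 4 + 2.
12^1 ≡ 12 (mod 17)
12^2 ≡ 12^2 = 144 ≡ 8 (mod 17)
12^4 ≡ 8^2 = 64 ≡ 13 (mod 17)
12^8 ≡ 13^2 = 169 ≡ 16 (mod 17)
12^16 ≡ 16^2 = 256 ≡ 1 (mod 17)
12^32 ≡ 1^2 = 1 (mod 17)
12^64 ≡ 1^2 = 1 (mod 17)
12^128 ≡ 1^2 = 1 (mod 17)
12^256 ≡ 1^2 = 1 (mod 17)
12^512 ≡ 1^2 = 1 (mod 17)
12^1024 ≡ 1^2 = 1 (mod 17)
12^1974 = 12^1024 · 12^512 · 12^256 · 12^128 · 12^32 · 12^16 · 12^4 · 12^2 ≡ 1 · 1 · 1 · 1 · 1 · 1 · 13 · 8 (mod 17).
Accumulate the product:
1 · 1 = 1
1 · 1 = 1
1 · 1 = 1
1 · 1 = 1
1 · 1 = 1
1 · 13 = 13
13 · 8 = 104 ≡ 2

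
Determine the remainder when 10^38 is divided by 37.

Compute successive squares:
10^1 ≡ 10 (mod 37)
10^2 ≡ 10^2 = 100 ≡ 26 (mod 37)
10^4 ≡ 26^2 = 676 ≡ 10 (mod 37)
10^8 ≡ 10^2 = 100 ≡ 26 (mod 37)
10^16 ≡ 26^2 = 676 ≡ 10 (mod 37)
10^32 ≡ 10^2 = 100 ≡ 26 (mod 37)
10^38 = 10^32 · 10^4 · 10^2 ≡ 26 · 10 · 26 (mod 37).
Accumulate the product:
26 · 10 = 260 ≡ 1
1 · 26 = 26

26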